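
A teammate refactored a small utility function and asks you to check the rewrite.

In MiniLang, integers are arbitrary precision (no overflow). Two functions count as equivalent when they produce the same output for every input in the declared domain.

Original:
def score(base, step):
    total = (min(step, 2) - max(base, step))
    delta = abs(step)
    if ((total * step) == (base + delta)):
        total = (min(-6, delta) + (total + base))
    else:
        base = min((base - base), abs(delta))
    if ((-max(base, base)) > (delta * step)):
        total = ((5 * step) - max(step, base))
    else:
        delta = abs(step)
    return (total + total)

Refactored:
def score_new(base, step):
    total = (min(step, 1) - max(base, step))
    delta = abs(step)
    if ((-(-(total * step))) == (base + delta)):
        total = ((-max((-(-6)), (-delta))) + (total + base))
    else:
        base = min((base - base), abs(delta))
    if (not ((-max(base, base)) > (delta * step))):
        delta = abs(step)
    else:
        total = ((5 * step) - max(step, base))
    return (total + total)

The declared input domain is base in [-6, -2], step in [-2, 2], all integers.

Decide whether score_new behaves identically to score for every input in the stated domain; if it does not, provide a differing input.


Try base=-6, step=2.
score: total := 0 | delta := 2 | ((total * step) == (base + delta)): false | base := 0 | ((-max(base, base)) > (delta * step)): false | delta := 2 | result 0
score_new: total := -1 | delta := 2 | ((-(-(total * step))) == (base + delta)): false | base := 0 | (not ((-max(base, base)) > (delta * step))): true | delta := 2 | result -2
0 != -2, so the rewrite changes behavior.
verdict: not equivalent; witness: base=-6, step=2


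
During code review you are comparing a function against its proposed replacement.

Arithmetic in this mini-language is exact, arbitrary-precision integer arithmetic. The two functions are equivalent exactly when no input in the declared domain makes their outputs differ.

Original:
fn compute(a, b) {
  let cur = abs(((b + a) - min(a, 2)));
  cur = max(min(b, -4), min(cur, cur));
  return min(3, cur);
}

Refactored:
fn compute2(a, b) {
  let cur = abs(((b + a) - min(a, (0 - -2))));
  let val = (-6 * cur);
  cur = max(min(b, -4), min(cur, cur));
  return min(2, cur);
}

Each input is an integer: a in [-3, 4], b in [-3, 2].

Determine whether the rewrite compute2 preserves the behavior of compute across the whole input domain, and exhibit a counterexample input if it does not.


The rewrite breaks on a=-3, b=-3, where the results are 3 and 2.
compute: cur becomes 3; next cur becomes 3; next final value 3
compute2: cur becomes 3; next val becomes -18; next cur becomes 3; next final value 2
verdict: not equivalent; witness: a=-3, b=-3


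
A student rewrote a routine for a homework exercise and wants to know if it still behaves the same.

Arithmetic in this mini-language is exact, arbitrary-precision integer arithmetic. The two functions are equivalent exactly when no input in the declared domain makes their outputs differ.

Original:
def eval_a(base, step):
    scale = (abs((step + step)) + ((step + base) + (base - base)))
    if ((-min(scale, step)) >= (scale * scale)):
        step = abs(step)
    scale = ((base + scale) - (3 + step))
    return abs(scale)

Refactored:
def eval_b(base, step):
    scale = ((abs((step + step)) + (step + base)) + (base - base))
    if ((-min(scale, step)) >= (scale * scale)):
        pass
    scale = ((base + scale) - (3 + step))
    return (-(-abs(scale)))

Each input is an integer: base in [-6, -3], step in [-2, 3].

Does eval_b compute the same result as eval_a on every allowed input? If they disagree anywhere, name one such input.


These are not equivalent — on base=-3, step=-2 the outputs split (9 vs 5).
eval_a: scale := -1 | ((-min(scale, step)) >= (scale * scale)): true | step := 2 | scale := -9 | result 9
eval_b: scale := -1 | ((-min(scale, step)) >= (scale * scale)): true | scale := -5 | result 5
verdict: not equivalent; witness: base=-3, step=-2


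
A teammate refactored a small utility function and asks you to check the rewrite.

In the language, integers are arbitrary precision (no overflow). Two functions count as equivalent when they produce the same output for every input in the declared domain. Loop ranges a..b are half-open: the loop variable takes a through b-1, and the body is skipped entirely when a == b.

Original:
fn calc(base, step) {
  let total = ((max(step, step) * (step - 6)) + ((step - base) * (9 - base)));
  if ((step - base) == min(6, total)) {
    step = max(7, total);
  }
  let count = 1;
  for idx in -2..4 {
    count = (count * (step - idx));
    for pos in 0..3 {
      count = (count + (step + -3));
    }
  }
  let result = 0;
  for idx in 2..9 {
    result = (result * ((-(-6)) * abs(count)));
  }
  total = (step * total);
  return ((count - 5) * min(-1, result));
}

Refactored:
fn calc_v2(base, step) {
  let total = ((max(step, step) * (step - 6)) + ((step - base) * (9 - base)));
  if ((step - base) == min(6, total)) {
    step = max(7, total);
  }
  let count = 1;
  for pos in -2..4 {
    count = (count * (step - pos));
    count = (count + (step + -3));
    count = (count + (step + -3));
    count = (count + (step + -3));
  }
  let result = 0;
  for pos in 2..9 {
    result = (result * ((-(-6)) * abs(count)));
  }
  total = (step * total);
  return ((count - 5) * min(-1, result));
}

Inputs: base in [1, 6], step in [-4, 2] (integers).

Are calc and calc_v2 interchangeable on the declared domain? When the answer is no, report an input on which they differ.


Reading the diff, among the changes: constant usage differs; and arithmetic usage differs; and loop structure differs; and local variable names differ; and statement counts differ.
One worked example (base=4, step=2) — calc: total = -18; ((step - base) == min(6, total)) -> false; count = 1; [idx=-2]; count = 4; [pos=0]; count = 3; [pos=1]; count = 2; [pos=2]; count = 1; [idx=-1]; count = 3; [pos=0]; count = 2; [pos=1]; count = 1; [pos=2]; count = 0; [idx=0]; count = 0; [pos=0]; count = -1; [pos=1]; count = -2; [pos=2]; count = -3; [idx=1]; count = -3; [pos=0]; count = -4; [pos=1]; count = -5; [pos=2]; count = -6; [idx=2]; count = 0; [pos=0]; count = -1; [pos=1]; count = -2; [pos=2]; count = -3; [idx=3]; count = 3; [pos=0]; count = 2; [pos=1]; count = 1; [pos=2]; count = 0; result = 0; [idx=2]; result = 0; [idx=3]; result = 0; [idx=4]; result = 0; [idx=5]; result = 0; [idx=6]; result = 0; [idx=7]; result = 0; [idx=8]; result = 0; total = -36; return 5; calc_v2: total = -18; ((step - base) == min(6, total)) -> false; count = 1; [pos=-2]; count = 4; count = 3; count = 2; count = 1; [pos=-1]; count = 3; count = 2; count = 1; count = 0; [pos=0]; count = 0; count = -1; count = -2; count = -3; [pos=1]; count = -3; count = -4; count = -5; count = -6; [pos=2]; count = 0; count = -1; count = -2; count = -3; [pos=3]; count = 3; count = 2; count = 1; count = 0; result = 0; [pos=2]; result = 0; [pos=3]; result = 0; [pos=4]; result = 0; [pos=5]; result = 0; [pos=6]; result = 0; [pos=7]; result = 0; [pos=8]; result = 0; total = -36; return 5; agreement on 5.
Sweeping the whole domain (42 inputs) finds no disagreement.
verdict: equivalent


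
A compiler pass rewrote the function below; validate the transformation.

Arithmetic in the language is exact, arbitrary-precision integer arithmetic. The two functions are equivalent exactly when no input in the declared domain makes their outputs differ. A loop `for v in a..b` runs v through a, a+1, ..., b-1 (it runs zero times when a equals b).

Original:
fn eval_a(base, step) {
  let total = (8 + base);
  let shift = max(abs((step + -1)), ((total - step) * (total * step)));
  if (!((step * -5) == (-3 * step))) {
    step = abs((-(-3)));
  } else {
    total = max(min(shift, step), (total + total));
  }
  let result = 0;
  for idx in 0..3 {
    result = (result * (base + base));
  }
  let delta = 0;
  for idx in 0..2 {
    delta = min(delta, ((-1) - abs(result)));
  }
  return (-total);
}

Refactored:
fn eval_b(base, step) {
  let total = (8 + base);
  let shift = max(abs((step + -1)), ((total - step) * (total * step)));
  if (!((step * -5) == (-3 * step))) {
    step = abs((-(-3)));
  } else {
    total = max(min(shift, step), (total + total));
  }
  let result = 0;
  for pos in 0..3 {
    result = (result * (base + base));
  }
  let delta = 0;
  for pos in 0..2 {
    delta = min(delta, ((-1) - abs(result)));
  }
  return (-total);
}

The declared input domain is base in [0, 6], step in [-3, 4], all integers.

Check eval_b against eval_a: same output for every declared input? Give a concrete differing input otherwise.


Reading the diff, among the changes: local variable names differ.
One worked example (base=6, step=0) — eval_a: total := 14 | shift := 1 | (!((step * -5) == (-3 * step))): false | total := 28 | result := 0 | iter idx=0: | result := 0 | iter idx=1: | result := 0 | iter idx=2: | result := 0 | delta := 0 | iter idx=0: | delta := -1 | iter idx=1: | delta := -1 | result -28; eval_b: total := 14 | shift := 1 | (!((step * -5) == (-3 * step))): false | total := 28 | result := 0 | iter pos=0: | result := 0 | iter pos=1: | result := 0 | iter pos=2: | result := 0 | delta := 0 | iter pos=0: | delta := -1 | iter pos=1: | delta := -1 | result -28; agreement on -28.
Every one of the 56 inputs gives matching results.
verdict: equivalent


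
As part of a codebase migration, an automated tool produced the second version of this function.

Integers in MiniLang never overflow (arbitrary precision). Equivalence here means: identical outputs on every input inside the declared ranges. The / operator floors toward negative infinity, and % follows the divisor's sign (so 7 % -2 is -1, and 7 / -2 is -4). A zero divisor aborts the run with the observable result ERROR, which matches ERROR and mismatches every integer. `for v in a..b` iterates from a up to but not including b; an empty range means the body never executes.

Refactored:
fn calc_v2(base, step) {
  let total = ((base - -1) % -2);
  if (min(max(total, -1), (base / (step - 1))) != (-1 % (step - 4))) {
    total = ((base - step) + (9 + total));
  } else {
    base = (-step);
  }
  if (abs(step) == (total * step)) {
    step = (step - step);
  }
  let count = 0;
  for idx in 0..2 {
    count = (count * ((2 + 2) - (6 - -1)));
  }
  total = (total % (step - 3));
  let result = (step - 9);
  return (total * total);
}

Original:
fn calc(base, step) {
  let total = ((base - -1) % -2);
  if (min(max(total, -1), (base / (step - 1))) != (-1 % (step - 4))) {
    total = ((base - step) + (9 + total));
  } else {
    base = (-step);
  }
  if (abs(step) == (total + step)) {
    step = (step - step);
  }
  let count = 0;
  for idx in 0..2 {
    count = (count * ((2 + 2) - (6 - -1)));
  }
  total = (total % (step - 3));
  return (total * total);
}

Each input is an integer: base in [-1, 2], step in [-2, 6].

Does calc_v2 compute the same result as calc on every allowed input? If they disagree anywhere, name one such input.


The rewrite breaks on base=1, step=3, where the results are 0 and ERROR.
calc: total := 0 | (min(max(total, -1), (base / (step - 1))) != (-1 % (step - 4))): false | base := -3 | (abs(step) == (total + step)): true | step := 0 | count := 0 | iter idx=0: | count := 0 | iter idx=1: | count := 0 | total := 0 | result 0
calc_v2: total := 0 | (min(max(total, -1), (base / (step - 1))) != (-1 % (step - 4))): false | base := -3 | (abs(step) == (total * step)): false | count := 0 | iter idx=0: | count := 0 | iter idx=1: | count := 0 | divide-by-zero, output ERROR
verdict: not equivalent; witness: base=1, step=3


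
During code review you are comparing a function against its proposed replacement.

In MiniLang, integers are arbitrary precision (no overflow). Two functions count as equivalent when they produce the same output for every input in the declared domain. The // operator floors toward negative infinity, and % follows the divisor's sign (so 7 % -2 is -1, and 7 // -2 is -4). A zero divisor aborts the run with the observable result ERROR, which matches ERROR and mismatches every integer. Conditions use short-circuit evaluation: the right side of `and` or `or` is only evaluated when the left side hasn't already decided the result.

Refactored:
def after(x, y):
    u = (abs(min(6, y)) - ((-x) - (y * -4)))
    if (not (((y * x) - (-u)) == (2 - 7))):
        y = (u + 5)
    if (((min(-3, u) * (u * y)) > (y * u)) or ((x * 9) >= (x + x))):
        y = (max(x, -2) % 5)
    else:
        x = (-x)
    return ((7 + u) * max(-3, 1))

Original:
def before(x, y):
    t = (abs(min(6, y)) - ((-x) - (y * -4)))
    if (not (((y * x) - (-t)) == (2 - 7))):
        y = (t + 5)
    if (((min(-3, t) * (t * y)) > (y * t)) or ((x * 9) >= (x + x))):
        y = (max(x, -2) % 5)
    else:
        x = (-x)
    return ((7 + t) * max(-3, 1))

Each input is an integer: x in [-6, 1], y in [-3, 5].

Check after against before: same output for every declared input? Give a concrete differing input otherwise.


Equivalent — the differences include local variable names differ, yet no declared input distinguishes the two.
Tracing x=-2, y=2: before: t = -8; (not (((y * x) - (-t)) == (2 - 7))) -> true; y = -3; (((min(-3, t) * (t * y)) > (y * t)) or ((x * 9) >= (x + x))) -> false; x = 2; return -1 | after: u = -8; (not (((y * x) - (-u)) == (2 - 7))) -> true; y = -3; (((min(-3, u) * (u * y)) > (y * u)) or ((x * 9) >= (x + x))) -> false; x = 2; return -1 — matching result -1.
Sweeping the whole domain (72 inputs) finds no disagreement.
verdict: equivalent


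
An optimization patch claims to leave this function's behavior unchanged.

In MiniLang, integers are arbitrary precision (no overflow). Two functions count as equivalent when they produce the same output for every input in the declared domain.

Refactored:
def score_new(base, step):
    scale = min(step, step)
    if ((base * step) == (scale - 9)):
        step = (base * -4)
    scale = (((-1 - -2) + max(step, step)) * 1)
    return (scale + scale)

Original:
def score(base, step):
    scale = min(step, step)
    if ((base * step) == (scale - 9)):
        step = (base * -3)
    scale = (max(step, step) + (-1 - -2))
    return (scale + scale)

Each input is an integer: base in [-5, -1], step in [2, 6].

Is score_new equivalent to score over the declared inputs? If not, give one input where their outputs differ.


There is a counterexample at base=-2, step=3: 14 on one side, 18 on the other.
score: scale becomes 3; next ((base * step) == (scale - 9)) evaluates to true; next step becomes 6; next scale becomes 7; next final value 14
score_new: scale becomes 3; next ((base * step) == (scale - 9)) evaluates to true; next step becomes 8; next scale becomes 9; next final value 18
verdict: not equivalent; witness: base=-2, step=3


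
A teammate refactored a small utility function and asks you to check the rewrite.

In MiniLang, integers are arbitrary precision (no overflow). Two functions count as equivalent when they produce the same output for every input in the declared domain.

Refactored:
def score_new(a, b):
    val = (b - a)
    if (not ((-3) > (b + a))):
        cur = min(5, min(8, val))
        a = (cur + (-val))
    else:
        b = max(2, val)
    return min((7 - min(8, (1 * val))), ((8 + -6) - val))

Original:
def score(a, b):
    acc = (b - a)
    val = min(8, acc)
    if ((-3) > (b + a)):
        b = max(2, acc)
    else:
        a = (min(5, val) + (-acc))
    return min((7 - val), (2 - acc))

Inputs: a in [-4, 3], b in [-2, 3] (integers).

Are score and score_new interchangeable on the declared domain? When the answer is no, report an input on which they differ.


Behavior is preserved: although constant usage differs; and boolean connective usage differs; and arithmetic usage differs; and local variable names differ; and min/max/abs usage differs, the outputs never diverge.
As a probe, take a=-1, b=-1: score runs acc becomes 0; next val becomes 0; next ((-3) > (b + a)) evaluates to false; next a becomes 0; next final value 2; score_new runs val becomes 0; next (not ((-3) > (b + a))) evaluates to true; next cur becomes 0; next a becomes 0; next final value 2; both end at 2.
Across all 48 domain points the two functions coincide.
verdict: equivalent


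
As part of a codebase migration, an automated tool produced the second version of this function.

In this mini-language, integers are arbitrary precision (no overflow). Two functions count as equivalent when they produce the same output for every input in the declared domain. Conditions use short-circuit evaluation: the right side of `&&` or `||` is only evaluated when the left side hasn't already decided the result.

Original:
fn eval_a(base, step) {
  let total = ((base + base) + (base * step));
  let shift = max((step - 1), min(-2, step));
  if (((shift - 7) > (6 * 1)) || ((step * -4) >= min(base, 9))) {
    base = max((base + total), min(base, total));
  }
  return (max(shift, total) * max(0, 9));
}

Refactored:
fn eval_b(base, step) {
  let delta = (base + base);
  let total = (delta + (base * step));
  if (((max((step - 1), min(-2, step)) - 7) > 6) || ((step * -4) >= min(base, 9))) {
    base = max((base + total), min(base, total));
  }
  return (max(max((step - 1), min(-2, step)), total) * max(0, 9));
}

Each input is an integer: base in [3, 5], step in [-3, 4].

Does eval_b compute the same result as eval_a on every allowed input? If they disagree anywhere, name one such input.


Reading the diff, among the changes: constant usage differs; min/max/abs usage differs; arithmetic usage differs; local variable names differ.
Tracing base=3, step=3: eval_a: total=15, then shift=2, then (((shift - 7) > (6 * 1)) || ((step * -4) >= min(base, 9))) is false, then returns 135 | eval_b: delta=6, then total=15, then (((max((step - 1), min(-2, step)) - 7) > 6) || ((step * -4) >= min(base, 9))) is false, then returns 135 — matching result 135.
Across all 24 domain points the two functions coincide.
verdict: equivalent


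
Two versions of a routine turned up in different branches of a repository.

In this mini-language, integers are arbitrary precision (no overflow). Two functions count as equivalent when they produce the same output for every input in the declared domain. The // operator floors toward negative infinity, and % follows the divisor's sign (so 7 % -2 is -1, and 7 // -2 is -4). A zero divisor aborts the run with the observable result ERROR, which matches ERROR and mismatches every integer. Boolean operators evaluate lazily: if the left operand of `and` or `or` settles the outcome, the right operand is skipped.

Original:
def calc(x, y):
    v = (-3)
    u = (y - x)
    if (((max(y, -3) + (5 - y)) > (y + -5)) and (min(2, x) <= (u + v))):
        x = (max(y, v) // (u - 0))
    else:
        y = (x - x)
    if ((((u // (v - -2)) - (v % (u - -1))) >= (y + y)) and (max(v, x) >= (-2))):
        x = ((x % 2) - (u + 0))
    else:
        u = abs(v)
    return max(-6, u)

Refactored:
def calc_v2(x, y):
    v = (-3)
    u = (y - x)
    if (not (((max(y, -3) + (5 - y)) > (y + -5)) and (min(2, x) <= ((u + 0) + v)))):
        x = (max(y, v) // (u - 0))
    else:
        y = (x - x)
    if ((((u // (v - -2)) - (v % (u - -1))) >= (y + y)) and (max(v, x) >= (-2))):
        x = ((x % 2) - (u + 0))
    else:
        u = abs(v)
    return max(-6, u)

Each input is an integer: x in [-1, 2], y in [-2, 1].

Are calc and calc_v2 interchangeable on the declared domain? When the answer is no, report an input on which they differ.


Input x=-1, y=-1: 0 from calc versus ERROR from calc_v2.
verdict: not equivalent; witness: x=-1, y=-1


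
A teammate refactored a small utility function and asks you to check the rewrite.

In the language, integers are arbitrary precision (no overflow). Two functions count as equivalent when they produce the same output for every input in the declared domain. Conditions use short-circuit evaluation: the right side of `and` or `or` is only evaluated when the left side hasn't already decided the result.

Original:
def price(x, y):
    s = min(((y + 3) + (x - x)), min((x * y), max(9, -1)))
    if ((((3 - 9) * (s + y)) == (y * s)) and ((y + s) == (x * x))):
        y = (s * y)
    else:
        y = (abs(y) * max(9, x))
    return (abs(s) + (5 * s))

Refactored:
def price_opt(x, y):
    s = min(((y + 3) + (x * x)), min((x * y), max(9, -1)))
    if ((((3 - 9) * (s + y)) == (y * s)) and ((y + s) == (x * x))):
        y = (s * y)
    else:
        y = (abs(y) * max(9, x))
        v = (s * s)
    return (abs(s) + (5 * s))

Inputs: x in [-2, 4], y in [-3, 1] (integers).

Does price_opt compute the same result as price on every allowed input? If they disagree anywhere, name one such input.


Not equivalent: x=-2, y=-3 separates them (0 vs 24).
price: s becomes 0; next ((((3 - 9) * (s + y)) == (y * s)) and ((y + s) == (x * x))) evaluates to false; next y becomes 27; next final value 0
price_opt: s becomes 4; next ((((3 - 9) * (s + y)) == (y * s)) and ((y + s) == (x * x))) evaluates to false; next y becomes 27; next v becomes 16; next final value 24
verdict: not equivalent; witness: x=-2, y=-3


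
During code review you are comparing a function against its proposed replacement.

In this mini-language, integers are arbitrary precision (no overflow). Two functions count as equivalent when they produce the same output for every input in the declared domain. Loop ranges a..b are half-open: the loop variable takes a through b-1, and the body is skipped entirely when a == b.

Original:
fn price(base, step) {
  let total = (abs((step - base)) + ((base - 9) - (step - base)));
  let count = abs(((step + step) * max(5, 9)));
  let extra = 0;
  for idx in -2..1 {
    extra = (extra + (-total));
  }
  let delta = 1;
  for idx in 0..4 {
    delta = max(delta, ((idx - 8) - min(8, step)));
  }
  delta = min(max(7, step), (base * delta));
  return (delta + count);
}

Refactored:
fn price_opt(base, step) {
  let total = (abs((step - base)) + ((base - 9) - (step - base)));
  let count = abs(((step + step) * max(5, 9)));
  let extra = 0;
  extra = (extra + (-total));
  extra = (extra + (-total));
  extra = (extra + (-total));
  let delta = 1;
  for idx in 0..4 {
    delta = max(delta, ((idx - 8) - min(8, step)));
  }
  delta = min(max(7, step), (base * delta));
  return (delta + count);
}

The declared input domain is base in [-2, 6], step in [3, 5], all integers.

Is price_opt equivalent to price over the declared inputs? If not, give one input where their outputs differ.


The two versions differ — the changes include loop structure differs, arithmetic usage differs, statement counts differ.
As a probe, take base=-2, step=3: price runs total = -11; count = 54; extra = 0; [idx=-2]; extra = 11; [idx=-1]; extra = 22; [idx=0]; extra = 33; delta = 1; [idx=0]; delta = 1; [idx=1]; delta = 1; [idx=2]; delta = 1; [idx=3]; delta = 1; delta = -2; return 52; price_opt runs total = -11; count = 54; extra = 0; extra = 11; extra = 22; extra = 33; delta = 1; [idx=0]; delta = 1; [idx=1]; delta = 1; [idx=2]; delta = 1; [idx=3]; delta = 1; delta = -2; return 52; both end at 52.
Sweeping the whole domain (27 inputs) finds no disagreement.
verdict: equivalent


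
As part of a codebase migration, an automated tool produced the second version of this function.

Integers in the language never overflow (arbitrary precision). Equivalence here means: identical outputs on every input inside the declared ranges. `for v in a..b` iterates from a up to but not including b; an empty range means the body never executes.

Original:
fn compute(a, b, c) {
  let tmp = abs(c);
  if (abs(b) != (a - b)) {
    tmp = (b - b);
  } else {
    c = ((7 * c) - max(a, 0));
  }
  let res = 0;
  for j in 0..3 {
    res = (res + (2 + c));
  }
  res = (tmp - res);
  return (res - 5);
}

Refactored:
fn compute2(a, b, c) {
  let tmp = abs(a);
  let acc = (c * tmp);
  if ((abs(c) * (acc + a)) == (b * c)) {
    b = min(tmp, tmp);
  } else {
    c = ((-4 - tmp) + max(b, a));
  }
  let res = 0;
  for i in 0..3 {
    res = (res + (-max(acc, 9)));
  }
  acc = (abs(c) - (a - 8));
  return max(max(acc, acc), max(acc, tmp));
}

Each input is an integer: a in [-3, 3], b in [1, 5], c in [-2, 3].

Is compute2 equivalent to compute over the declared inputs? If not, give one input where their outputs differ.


The rewrite breaks on a=-3, b=1, c=-2, where the results are -5 and 17.
compute: tmp := 2 | (abs(b) != (a - b)): true | tmp := 0 | res := 0 | iter j=0: | res := 0 | iter j=1: | res := 0 | iter j=2: | res := 0 | res := 0 | result -5
compute2: tmp := 3 | acc := -6 | ((abs(c) * (acc + a)) == (b * c)): false | c := -6 | res := 0 | iter i=0: | res := -9 | iter i=1: | res := -18 | iter i=2: | res := -27 | acc := 17 | result 17
verdict: not equivalent; witness: a=-3, b=1, c=-2


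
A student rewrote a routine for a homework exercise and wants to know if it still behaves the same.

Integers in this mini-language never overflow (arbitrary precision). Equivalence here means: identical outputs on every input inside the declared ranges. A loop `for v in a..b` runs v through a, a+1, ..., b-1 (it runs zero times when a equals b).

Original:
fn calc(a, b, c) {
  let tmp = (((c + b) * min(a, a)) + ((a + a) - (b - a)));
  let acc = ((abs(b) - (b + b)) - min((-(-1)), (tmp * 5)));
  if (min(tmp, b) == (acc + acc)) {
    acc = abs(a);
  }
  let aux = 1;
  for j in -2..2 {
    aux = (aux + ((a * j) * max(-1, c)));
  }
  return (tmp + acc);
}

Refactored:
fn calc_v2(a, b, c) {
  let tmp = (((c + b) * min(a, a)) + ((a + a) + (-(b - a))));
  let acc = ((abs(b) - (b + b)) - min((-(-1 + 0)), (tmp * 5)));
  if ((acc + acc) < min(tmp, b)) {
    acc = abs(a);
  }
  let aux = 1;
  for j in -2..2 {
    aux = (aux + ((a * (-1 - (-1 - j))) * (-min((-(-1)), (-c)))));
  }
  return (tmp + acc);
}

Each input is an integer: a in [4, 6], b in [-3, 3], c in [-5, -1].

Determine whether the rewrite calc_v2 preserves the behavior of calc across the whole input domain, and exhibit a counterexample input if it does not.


Evaluate both at a=4, b=0, c=-3.
calc: tmp = 0; acc = 0; (min(tmp, b) == (acc + acc)) -> true; acc = 4; aux = 1; [j=-2]; aux = 9; [j=-1]; aux = 13; [j=0]; aux = 13; [j=1]; aux = 9; return 4
calc_v2: tmp = 0; acc = 0; ((acc + acc) < min(tmp, b)) -> false; aux = 1; [j=-2]; aux = 9; [j=-1]; aux = 13; [j=0]; aux = 13; [j=1]; aux = 9; return 0
4 against 0: the behavior changed.
verdict: not equivalent; witness: a=4, b=0, c=-3


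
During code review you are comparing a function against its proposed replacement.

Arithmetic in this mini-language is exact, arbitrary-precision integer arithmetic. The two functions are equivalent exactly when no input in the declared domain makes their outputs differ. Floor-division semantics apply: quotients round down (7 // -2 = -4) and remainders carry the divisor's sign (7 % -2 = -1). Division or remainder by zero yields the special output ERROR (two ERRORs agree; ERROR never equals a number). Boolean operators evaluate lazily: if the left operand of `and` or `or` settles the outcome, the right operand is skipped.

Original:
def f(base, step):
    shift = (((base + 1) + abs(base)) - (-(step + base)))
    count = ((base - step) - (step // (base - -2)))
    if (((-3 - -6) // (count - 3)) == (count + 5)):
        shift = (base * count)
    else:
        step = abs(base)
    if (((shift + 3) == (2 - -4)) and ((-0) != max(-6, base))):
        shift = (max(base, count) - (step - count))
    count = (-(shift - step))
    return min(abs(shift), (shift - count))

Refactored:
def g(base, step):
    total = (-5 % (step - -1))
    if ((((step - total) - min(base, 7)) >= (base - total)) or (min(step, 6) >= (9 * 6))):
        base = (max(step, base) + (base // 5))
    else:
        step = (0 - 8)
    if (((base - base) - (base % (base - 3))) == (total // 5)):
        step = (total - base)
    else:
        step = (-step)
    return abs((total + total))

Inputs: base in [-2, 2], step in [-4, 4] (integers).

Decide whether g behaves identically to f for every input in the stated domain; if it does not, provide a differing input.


The rewrite breaks on base=-2, step=-4, where the results are ERROR and 4.
f: shift := -5 | divide-by-zero, output ERROR
g: total := -2 | ((((step - total) - min(base, 7)) >= (base - total)) or (min(step, 6) >= (9 * 6))): true | base := -3 | (((base - base) - (base % (base - 3))) == (total // 5)): false | step := 4 | result 4
verdict: not equivalent; witness: base=-2, step=-4


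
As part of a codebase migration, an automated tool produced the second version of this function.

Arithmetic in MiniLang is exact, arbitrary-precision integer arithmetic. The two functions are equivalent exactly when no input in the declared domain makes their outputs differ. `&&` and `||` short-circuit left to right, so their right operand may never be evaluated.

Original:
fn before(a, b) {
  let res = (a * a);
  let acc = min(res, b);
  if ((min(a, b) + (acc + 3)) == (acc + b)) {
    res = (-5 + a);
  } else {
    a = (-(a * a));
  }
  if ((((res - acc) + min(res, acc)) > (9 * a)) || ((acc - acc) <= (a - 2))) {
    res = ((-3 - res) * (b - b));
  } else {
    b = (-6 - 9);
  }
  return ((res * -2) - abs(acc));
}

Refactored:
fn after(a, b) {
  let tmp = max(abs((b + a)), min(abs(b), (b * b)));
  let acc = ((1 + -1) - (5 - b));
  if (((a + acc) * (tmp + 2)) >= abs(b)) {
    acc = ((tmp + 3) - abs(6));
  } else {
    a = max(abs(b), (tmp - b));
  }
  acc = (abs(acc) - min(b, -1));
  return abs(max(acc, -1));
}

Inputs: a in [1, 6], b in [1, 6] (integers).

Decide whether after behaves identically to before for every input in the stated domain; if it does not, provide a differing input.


The rewrite breaks on a=1, b=1, where the results are -1 and 5.
before: res=1, then acc=1, then ((min(a, b) + (acc + 3)) == (acc + b)) is false, then a=-1, then ((((res - acc) + min(res, acc)) > (9 * a)) || ((acc - acc) <= (a - 2))) is true, then res=0, then returns -1
after: tmp=2, then acc=-4, then (((a + acc) * (tmp + 2)) >= abs(b)) is false, then a=1, then acc=5, then returns 5
verdict: not equivalent; witness: a=1, b=1


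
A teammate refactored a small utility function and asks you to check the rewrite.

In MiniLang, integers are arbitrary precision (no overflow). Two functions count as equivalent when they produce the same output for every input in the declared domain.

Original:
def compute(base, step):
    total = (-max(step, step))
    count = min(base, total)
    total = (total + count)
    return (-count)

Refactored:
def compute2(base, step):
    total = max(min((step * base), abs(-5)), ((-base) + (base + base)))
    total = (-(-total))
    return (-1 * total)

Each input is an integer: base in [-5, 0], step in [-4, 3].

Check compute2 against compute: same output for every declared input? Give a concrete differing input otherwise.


The rewrite breaks on base=-5, step=-4, where the results are 5 and -5.
compute: total=4, then count=-5, then total=-1, then returns 5
compute2: total=5, then total=5, then returns -5
verdict: not equivalent; witness: base=-5, step=-4


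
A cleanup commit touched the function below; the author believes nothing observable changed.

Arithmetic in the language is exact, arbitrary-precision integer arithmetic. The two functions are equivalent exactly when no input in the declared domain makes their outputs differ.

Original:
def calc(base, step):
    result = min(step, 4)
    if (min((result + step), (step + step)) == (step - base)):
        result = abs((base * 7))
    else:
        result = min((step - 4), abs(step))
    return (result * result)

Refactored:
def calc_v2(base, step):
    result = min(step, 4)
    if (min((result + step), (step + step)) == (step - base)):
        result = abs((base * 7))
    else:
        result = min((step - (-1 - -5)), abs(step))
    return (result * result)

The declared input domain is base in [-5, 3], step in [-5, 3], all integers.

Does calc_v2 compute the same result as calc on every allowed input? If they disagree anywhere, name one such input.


Reading the diff, among the changes: constant usage differs, and arithmetic usage differs.
Tracing base=0, step=-1: calc: result=-1, then (min((result + step), (step + step)) == (step - base)) is false, then result=-5, then returns 25 | calc_v2: result=-1, then (min((result + step), (step + step)) == (step - base)) is false, then result=-5, then returns 25 — matching result 25.
An exhaustive pass over the 81 declared inputs shows identical outputs.
verdict: equivalent


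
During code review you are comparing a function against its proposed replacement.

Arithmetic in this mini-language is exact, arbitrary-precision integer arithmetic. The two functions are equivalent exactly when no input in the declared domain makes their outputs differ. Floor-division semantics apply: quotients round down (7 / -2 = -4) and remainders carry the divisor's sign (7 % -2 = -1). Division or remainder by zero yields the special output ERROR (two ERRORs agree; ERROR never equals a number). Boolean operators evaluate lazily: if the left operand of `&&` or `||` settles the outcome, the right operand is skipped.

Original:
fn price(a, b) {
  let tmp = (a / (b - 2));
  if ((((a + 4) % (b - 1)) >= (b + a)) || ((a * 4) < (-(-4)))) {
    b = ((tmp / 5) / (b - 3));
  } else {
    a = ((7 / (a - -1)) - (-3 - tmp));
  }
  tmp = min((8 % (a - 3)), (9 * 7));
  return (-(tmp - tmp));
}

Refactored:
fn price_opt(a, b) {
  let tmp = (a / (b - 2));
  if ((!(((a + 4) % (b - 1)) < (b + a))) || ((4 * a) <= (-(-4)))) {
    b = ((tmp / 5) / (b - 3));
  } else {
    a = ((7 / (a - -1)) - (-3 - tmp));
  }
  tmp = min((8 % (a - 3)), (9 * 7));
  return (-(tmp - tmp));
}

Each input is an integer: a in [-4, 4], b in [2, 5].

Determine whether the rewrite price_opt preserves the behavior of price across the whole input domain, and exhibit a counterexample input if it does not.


Consider the input a=1, b=3.
price: tmp=1, then ((((a + 4) % (b - 1)) >= (b + a)) || ((a * 4) < (-(-4)))) is false, then a=7, then tmp=0, then returns 0
price_opt: tmp=1, then ((!(((a + 4) % (b - 1)) < (b + a))) || ((4 * a) <= (-(-4)))) is true, then a zero divisor aborts: ERROR
0 vs ERROR — the two versions disagree here.
verdict: not equivalent; witness: a=1, b=3


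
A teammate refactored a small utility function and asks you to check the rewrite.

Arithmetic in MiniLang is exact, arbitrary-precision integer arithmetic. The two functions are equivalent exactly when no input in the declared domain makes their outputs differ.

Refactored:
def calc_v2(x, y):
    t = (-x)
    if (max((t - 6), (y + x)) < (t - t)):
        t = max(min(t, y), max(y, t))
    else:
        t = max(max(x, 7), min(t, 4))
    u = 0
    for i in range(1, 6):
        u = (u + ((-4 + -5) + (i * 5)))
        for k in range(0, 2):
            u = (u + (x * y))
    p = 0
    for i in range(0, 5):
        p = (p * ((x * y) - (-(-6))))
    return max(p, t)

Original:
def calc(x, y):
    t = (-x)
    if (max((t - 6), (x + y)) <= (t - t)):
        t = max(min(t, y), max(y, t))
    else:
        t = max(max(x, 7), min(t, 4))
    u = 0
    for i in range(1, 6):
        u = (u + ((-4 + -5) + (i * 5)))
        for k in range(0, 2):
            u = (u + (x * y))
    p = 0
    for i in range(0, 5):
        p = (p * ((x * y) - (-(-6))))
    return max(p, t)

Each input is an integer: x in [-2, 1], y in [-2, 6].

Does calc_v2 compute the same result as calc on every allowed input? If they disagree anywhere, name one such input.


Run the pair on x=-2, y=2.
calc: t becomes 2; next (max((t - 6), (x + y)) <= (t - t)) evaluates to true; next t becomes 2; next u becomes 0; next at i=1:; next u becomes -4; next at k=0:; next u becomes -8; next at k=1:; next u becomes -12; next at i=2:; next u becomes -11; next at k=0:; next u becomes -15; next at k=1:; next u becomes -19; next at i=3:; next u becomes -13; next at k=0:; next u becomes -17; next at k=1:; next u becomes -21; next at i=4:; next u becomes -10; next at k=0:; next u becomes -14; next at k=1:; next u becomes -18; next at i=5:; next u becomes -2; next at k=0:; next u becomes -6; next at k=1:; next u becomes -10; next p becomes 0; next at i=0:; next p becomes 0; next at i=1:; next p becomes 0; next at i=2:; next p becomes 0; next at i=3:; next p becomes 0; next at i=4:; next p becomes 0; next final value 2
calc_v2: t becomes 2; next (max((t - 6), (y + x)) < (t - t)) evaluates to false; next t becomes 7; next u becomes 0; next at i=1:; next u becomes -4; next at k=0:; next u becomes -8; next at k=1:; next u becomes -12; next at i=2:; next u becomes -11; next at k=0:; next u becomes -15; next at k=1:; next u becomes -19; next at i=3:; next u becomes -13; next at k=0:; next u becomes -17; next at k=1:; next u becomes -21; next at i=4:; next u becomes -10; next at k=0:; next u becomes -14; next at k=1:; next u becomes -18; next at i=5:; next u becomes -2; next at k=0:; next u becomes -6; next at k=1:; next u becomes -10; next p becomes 0; next at i=0:; next p becomes 0; next at i=1:; next p becomes 0; next at i=2:; next p becomes 0; next at i=3:; next p becomes 0; next at i=4:; next p becomes 0; next final value 7
2 vs 7 — the two versions disagree here.
verdict: not equivalent; witness: x=-2, y=2


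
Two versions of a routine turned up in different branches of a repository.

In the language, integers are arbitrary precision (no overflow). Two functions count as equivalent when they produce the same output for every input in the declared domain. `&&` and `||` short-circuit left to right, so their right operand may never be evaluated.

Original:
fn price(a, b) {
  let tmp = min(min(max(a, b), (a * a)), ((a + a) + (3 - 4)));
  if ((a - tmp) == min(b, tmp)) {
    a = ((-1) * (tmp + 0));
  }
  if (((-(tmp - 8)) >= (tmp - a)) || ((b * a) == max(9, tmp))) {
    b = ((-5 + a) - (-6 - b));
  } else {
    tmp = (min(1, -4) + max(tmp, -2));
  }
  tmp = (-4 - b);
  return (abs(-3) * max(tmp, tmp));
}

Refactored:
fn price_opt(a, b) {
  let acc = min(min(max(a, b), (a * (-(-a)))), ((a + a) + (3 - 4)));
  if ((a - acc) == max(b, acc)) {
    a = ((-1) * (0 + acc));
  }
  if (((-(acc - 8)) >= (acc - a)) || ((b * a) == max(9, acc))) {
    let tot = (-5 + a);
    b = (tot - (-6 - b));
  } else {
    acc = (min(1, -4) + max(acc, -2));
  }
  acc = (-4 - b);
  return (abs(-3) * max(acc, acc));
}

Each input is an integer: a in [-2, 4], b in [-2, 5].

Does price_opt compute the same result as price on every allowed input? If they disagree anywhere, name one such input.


Not equivalent: a=-2, b=3 separates them (-18 vs -39).
price: tmp becomes -5; next ((a - tmp) == min(b, tmp)) evaluates to false; next (((-(tmp - 8)) >= (tmp - a)) || ((b * a) == max(9, tmp))) evaluates to true; next b becomes 2; next tmp becomes -6; next final value -18
price_opt: acc becomes -5; next ((a - acc) == max(b, acc)) evaluates to true; next a becomes 5; next (((-(acc - 8)) >= (acc - a)) || ((b * a) == max(9, acc))) evaluates to true; next tot becomes 0; next b becomes 9; next acc becomes -13; next final value -39
verdict: not equivalent; witness: a=-2, b=3


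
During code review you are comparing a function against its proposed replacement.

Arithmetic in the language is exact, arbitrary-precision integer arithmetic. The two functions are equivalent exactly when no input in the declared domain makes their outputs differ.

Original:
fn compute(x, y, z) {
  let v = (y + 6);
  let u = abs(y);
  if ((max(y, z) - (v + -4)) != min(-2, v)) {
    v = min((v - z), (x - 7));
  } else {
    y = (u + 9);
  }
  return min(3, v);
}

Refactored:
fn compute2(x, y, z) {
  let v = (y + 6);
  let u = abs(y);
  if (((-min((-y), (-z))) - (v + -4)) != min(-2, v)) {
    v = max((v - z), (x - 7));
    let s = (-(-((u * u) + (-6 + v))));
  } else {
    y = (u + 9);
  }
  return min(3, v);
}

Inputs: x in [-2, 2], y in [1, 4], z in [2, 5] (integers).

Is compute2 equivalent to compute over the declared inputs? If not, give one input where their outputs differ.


Take x=-2, y=1, z=2.
compute: v=7, then u=1, then ((max(y, z) - (v + -4)) != min(-2, v)) is true, then v=-9, then returns -9
compute2: v=7, then u=1, then (((-min((-y), (-z))) - (v + -4)) != min(-2, v)) is true, then v=5, then s=0, then returns 3
-9 != 3, so the rewrite changes behavior.
verdict: not equivalent; witness: x=-2, y=1, z=2


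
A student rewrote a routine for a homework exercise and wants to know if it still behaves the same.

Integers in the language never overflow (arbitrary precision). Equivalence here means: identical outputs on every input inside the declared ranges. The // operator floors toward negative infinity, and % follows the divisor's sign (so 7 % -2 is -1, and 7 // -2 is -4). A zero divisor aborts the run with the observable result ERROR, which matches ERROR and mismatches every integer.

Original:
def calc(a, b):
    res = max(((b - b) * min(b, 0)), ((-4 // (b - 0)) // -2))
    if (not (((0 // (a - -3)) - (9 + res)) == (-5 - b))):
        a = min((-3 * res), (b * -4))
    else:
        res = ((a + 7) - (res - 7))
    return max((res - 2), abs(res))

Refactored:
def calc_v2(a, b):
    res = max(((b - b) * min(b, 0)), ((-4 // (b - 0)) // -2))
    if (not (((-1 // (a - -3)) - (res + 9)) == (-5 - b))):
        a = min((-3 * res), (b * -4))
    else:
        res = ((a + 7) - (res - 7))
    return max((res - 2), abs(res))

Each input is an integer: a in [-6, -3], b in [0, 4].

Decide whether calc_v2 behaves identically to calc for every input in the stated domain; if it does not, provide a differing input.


The rewrite breaks on a=-4, b=4, where the results are 10 and 0.
calc: res = 0; (not (((0 // (a - -3)) - (9 + res)) == (-5 - b))) -> false; res = 10; return 10
calc_v2: res = 0; (not (((-1 // (a - -3)) - (res + 9)) == (-5 - b))) -> true; a = -16; return 0
verdict: not equivalent; witness: a=-4, b=4
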